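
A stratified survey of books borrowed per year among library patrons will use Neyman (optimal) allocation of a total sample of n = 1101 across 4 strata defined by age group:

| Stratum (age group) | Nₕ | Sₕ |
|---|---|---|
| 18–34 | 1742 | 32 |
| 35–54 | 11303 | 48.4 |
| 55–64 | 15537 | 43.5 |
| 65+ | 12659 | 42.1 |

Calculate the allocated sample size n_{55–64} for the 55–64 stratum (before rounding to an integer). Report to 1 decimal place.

410.8

Neyman allocation: nₕ = n·NₕSₕ / Σⱼ NⱼSⱼ.
Σ NⱼSⱼ = 1742·32 + 11303·48.4 + 15537·43.5 + 12659·42.1 = 1.8116126 × 10^6.
n_{55–64} = 1101·15537·43.5 / (1.8116126 × 10^6) = 410.8.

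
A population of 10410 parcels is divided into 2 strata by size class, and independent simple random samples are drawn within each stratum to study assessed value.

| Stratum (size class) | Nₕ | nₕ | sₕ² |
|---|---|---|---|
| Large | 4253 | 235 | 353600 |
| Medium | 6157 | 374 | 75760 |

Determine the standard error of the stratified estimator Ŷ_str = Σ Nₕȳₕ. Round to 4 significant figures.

181500

Var(Ŷ_str) = Σₕ Nₕ²(1 − fₕ)sₕ²/nₕ.
Large: 4253²·(1 − 235/4253)·353600/235 = 2.571282 × 10^10.
Medium: 6157²·(1 − 374/6157)·75760/374 = 7.2125811 × 10^9.
Sum = 3.2925401 × 10^10.
SE = √(3.2925401 × 10^10) = 181500.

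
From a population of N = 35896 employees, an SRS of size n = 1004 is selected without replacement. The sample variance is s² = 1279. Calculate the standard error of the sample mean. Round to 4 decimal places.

1.1128

Under SRS without replacement, Var(ȳ) = (1 − f)·s²/n with f = n/N = 1004/35896 = 0.02796969.
Var(ȳ) = (1 − 0.02796969)·1279/1004 = 0.97203031·1.2739044 = 1.2382737.
SE(ȳ) = √(1.2382737) = 1.1128.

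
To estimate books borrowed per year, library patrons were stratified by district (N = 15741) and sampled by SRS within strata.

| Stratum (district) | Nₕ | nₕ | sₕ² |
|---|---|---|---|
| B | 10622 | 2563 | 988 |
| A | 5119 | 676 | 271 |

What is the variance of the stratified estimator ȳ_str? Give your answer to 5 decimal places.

0.16998

Var(ȳ_str) = Σₕ Wₕ²(1 − fₕ)sₕ²/nₕ with Wₕ = Nₕ/N, N = 15741.
B: Wₕ = 0.67479830; term = 0.67479830²·(1 − 0.24129166)·988/2563 = 0.13317759.
A: Wₕ = 0.32520170; term = 0.32520170²·(1 − 0.13205704)·271/676 = 0.036797592.
Sum = 0.16997518.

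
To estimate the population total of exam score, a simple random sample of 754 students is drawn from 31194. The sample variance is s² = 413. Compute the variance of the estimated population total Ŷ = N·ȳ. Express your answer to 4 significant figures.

5.201 × 10^8

Var(Ŷ) = N²·Var(ȳ) = N²·(1 − n/N)·s²/n.
f = 754/31194 = 0.02417131; Var(ȳ) = 0.97582869·413/754 = 0.53450563.
Var(Ŷ) = 31194² · 0.53450563 = 5.2010906 × 10^8.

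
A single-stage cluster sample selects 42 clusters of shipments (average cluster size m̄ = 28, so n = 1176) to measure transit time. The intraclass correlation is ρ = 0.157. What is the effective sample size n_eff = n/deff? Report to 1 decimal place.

deff = 1 + (28 − 1)·0.157 = 1 + 4.239 = 5.239.
n_eff = 1176 / 5.239 = 224.5.

224.5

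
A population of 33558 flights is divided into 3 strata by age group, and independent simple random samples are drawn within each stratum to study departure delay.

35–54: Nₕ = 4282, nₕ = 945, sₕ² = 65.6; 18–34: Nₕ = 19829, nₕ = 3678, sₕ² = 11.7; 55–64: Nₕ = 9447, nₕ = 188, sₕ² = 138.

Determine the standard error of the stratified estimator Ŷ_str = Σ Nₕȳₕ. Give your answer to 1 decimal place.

Var(Ŷ_str) = Σₕ Nₕ²(1 − fₕ)sₕ²/nₕ.
35–54: 4282²·(1 − 945/4282)·65.6/945 = 991916.01.
18–34: 19829²·(1 − 3678/19829)·11.7/3678 = 1.0187658 × 10^6.
55–64: 9447²·(1 − 188/9447)·138/188 = 6.4206536 × 10^7.
Sum = 6.6217218 × 10^7.
SE = √(6.6217218 × 10^7) = 8137.4.

8137.4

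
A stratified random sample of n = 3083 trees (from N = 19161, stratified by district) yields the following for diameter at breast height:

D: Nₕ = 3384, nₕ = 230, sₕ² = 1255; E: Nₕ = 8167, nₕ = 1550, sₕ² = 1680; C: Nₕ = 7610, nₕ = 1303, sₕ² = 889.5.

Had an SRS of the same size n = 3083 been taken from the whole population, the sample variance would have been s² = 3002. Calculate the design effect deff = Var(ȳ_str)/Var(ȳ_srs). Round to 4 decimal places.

Var(ȳ_str) = Σ Wₕ²(1−fₕ)sₕ²/nₕ with Wₕ = Nₕ/19161:
  D: (3384/19161)²·(1−230/3384)·1255/230 = 0.15862498
  E: (8167/19161)²·(1−1550/8167)·1680/1550 = 0.15953829
  C: (7610/19161)²·(1−1303/7610)·889.5/1303 = 0.089242696
  → Var(ȳ_str) = 0.40740597.
Var(ȳ_srs) = (1 − 3083/19161)·3002/3083 = 0.81705448.
deff = 0.40740597 / 0.81705448 = 0.4986.

0.4986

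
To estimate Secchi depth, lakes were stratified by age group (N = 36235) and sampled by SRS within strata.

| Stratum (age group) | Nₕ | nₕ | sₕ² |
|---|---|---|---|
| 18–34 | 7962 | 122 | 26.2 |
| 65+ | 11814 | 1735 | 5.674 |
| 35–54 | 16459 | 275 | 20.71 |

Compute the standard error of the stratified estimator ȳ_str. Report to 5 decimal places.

Var(ȳ_str) = Σₕ Wₕ²(1 − fₕ)sₕ²/nₕ with Wₕ = Nₕ/N, N = 36235.
18–34: Wₕ = 0.21973230; term = 0.21973230²·(1 − 0.01532278)·26.2/122 = 0.010209939.
65+: Wₕ = 0.32603836; term = 0.32603836²·(1 − 0.14685966)·5.674/1735 = 2.9658401 × 10^-4.
35–54: Wₕ = 0.45422934; term = 0.45422934²·(1 − 0.01670818)·20.71/275 = 0.015278481.
Sum = 0.025785004.
SE = √(0.025785004) = 0.16058.

0.16058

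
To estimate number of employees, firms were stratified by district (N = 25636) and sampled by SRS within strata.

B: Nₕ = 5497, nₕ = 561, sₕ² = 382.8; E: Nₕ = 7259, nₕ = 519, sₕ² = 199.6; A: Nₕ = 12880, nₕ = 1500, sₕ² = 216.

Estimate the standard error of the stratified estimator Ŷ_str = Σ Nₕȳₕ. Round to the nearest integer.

Var(Ŷ_str) = Σₕ Nₕ²(1 − fₕ)sₕ²/nₕ.
B: 5497²·(1 − 561/5497)·382.8/561 = 1.8514413 × 10^7.
E: 7259²·(1 − 519/7259)·199.6/519 = 1.8816111 × 10^7.
A: 12880²·(1 − 1500/12880)·216/1500 = 2.1106714 × 10^7.
Sum = 5.8437238 × 10^7.
SE = √(5.8437238 × 10^7) = 7644.

7644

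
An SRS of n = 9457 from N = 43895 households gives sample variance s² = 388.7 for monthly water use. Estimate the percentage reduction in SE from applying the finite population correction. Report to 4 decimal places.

11.4249

f = n/N = 9457/43895 = 0.21544595.
SE_no-fpc = √(s²/n) = 0.20273586; SE_fpc = √((1−f)s²/n) = 0.1795734.
Ratio = √(1−f) = 0.88575056. Reduction = 100·(1 − 0.88575056) = 11.4249%.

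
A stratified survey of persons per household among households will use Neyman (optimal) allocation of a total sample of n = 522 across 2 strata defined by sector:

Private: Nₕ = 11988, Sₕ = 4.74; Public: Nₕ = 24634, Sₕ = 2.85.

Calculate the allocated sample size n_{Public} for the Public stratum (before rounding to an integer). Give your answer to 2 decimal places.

Neyman allocation: nₕ = n·NₕSₕ / Σⱼ NⱼSⱼ.
Σ NⱼSⱼ = 11988·4.74 + 24634·2.85 = 127030.02.
n_{Public} = 522·24634·2.85 / 127030.02 = 288.50.

288.50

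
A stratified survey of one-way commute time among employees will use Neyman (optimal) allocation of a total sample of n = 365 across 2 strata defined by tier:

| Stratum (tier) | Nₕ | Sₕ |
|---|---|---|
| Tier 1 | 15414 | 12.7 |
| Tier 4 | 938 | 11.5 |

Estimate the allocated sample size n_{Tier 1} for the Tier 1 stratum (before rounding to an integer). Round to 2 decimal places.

345.94

Neyman allocation: nₕ = n·NₕSₕ / Σⱼ NⱼSⱼ.
Σ NⱼSⱼ = 15414·12.7 + 938·11.5 = 206544.8.
n_{Tier 1} = 365·15414·12.7 / 206544.8 = 345.94.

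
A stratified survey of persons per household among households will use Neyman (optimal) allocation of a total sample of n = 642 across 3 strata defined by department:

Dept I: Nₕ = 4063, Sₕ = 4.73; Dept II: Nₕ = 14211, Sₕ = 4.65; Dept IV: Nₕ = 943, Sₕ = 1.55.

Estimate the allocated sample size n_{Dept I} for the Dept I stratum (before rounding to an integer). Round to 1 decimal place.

Neyman allocation: nₕ = n·NₕSₕ / Σⱼ NⱼSⱼ.
Σ NⱼSⱼ = 4063·4.73 + 14211·4.65 + 943·1.55 = 86760.79.
n_{Dept I} = 642·4063·4.73 / 86760.79 = 142.2.

142.2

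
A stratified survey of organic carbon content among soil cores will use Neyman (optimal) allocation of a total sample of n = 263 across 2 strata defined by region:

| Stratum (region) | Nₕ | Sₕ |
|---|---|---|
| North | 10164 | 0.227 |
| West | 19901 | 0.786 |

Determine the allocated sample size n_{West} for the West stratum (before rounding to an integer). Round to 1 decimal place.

Neyman allocation: nₕ = n·NₕSₕ / Σⱼ NⱼSⱼ.
Σ NⱼSⱼ = 10164·0.227 + 19901·0.786 = 17949.414.
n_{West} = 263·19901·0.786 / 17949.414 = 229.2.

229.2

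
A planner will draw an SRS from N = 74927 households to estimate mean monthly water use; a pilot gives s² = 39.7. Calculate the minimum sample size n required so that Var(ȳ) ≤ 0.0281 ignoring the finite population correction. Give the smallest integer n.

1413

Without fpc, n₀ = s²/D = 39.7/0.0281 = 1412.8114.
Rounding up, n = 1413.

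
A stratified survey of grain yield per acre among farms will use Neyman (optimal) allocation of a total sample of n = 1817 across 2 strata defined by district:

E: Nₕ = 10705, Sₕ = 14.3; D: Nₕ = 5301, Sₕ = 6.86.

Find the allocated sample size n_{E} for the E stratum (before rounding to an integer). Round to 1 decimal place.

1468.2

Neyman allocation: nₕ = n·NₕSₕ / Σⱼ NⱼSⱼ.
Σ NⱼSⱼ = 10705·14.3 + 5301·6.86 = 189446.36.
n_{E} = 1817·10705·14.3 / 189446.36 = 1468.2.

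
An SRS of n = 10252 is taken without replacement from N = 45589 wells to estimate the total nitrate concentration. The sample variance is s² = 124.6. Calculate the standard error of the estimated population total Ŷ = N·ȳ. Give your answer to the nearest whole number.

4425

Var(Ŷ) = N²·Var(ȳ) = N²·(1 − n/N)·s²/n.
f = 10252/45589 = 0.22487881; Var(ȳ) = 0.77512119·124.6/10252 = 0.0094206107.
Var(Ŷ) = 45589² · 0.0094206107 = 1.9579391 × 10^7.
SE(Ŷ) = √(1.9579391 × 10^7) = 4425.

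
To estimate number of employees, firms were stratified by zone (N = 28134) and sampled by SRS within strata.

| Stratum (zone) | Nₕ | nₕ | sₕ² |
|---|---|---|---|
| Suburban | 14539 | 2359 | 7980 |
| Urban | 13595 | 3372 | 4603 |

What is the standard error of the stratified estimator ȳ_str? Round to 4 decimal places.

0.9983

Var(ȳ_str) = Σₕ Wₕ²(1 − fₕ)sₕ²/nₕ with Wₕ = Nₕ/N, N = 28134.
Suburban: Wₕ = 0.51677685; term = 0.51677685²·(1 − 0.16225325)·7980/2359 = 0.75682211.
Urban: Wₕ = 0.48322315; term = 0.48322315²·(1 − 0.24803236)·4603/3372 = 0.23968895.
Sum = 0.99651106.
SE = √(0.99651106) = 0.9983.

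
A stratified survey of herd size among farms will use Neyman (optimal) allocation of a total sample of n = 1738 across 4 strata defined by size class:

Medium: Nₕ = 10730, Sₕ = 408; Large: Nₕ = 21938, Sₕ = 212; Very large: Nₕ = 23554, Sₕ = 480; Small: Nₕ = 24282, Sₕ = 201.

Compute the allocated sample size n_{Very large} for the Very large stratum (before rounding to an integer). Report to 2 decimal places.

Neyman allocation: nₕ = n·NₕSₕ / Σⱼ NⱼSⱼ.
Σ NⱼSⱼ = 10730·408 + 21938·212 + 23554·480 + 24282·201 = 2.5215298 × 10^7.
n_{Very large} = 1738·23554·480 / (2.5215298 × 10^7) = 779.28.

779.28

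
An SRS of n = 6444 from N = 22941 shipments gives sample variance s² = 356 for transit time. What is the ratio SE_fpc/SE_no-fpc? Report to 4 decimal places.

0.8480

f = n/N = 6444/22941 = 0.28089447.
SE_no-fpc = √(s²/n) = 0.23504295; SE_fpc = √((1−f)s²/n) = 0.19931664.
Ratio = √(1−f) = 0.84800090.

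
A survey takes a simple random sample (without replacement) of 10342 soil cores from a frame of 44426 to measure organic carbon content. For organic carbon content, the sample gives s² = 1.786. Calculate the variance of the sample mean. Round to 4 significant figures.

Under SRS without replacement, Var(ȳ) = (1 − f)·s²/n with f = n/N = 10342/44426 = 0.23279161.
Var(ȳ) = (1 − 0.23279161)·1.786/10342 = 0.76720839·1.7269387 × 10^-4 = 1.3249219 × 10^-4.

1.325 × 10^-4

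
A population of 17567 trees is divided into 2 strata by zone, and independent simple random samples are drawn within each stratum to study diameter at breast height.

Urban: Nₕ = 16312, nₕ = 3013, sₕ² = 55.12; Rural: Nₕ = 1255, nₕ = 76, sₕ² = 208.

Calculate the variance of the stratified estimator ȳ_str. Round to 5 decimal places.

Var(ȳ_str) = Σₕ Wₕ²(1 − fₕ)sₕ²/nₕ with Wₕ = Nₕ/N, N = 17567.
Urban: Wₕ = 0.92855923; term = 0.92855923²·(1 − 0.18471064)·55.12/3013 = 0.012860003.
Rural: Wₕ = 0.07144077; term = 0.07144077²·(1 − 0.06055777)·208/76 = 0.013122364.
Sum = 0.025982367.

0.02598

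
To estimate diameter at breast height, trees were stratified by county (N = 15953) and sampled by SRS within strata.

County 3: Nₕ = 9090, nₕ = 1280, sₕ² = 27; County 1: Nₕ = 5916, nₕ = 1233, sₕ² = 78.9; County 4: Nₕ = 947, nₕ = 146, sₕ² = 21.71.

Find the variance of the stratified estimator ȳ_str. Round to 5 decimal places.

Var(ȳ_str) = Σₕ Wₕ²(1 − fₕ)sₕ²/nₕ with Wₕ = Nₕ/N, N = 15953.
County 3: Wₕ = 0.56979878; term = 0.56979878²·(1 − 0.14081408)·27/1280 = 0.0058841533.
County 1: Wₕ = 0.37083934; term = 0.37083934²·(1 − 0.20841785)·78.9/1233 = 0.0069659687.
County 4: Wₕ = 0.05936188; term = 0.05936188²·(1 − 0.15417107)·21.71/146 = 4.4320508 × 10^-4.
Sum = 0.013293327.

0.01329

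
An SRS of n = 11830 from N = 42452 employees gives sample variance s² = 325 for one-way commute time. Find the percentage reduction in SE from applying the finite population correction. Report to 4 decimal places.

f = n/N = 11830/42452 = 0.27866767.
SE_no-fpc = √(s²/n) = 0.16574839; SE_fpc = √((1−f)s²/n) = 0.14077224.
Ratio = √(1−f) = 0.84931286. Reduction = 100·(1 − 0.84931286) = 15.0687%.

15.0687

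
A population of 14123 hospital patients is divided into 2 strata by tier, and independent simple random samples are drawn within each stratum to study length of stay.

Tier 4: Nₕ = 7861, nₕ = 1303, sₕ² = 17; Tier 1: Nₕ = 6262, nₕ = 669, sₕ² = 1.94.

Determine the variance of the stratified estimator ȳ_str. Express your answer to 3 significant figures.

Var(ȳ_str) = Σₕ Wₕ²(1 − fₕ)sₕ²/nₕ with Wₕ = Nₕ/N, N = 14123.
Tier 4: Wₕ = 0.55660979; term = 0.55660979²·(1 − 0.16575499)·17/1303 = 0.003372095.
Tier 1: Wₕ = 0.44339021; term = 0.44339021²·(1 − 0.10683488)·1.94/669 = 5.0918966 × 10^-4.
Sum = 0.0038812847.

0.00388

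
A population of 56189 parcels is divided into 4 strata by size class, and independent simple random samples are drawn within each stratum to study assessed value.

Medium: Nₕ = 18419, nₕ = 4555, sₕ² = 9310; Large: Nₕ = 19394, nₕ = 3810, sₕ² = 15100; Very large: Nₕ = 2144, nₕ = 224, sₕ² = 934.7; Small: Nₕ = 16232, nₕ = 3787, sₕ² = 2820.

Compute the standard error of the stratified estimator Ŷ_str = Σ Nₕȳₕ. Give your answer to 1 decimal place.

Var(Ŷ_str) = Σₕ Nₕ²(1 − fₕ)sₕ²/nₕ.
Medium: 18419²·(1 − 4555/18419)·9310/4555 = 5.2193437 × 10^8.
Large: 19394²·(1 − 3810/19394)·15100/3810 = 1.1978386 × 10^9.
Very large: 2144²·(1 − 224/2144)·934.7/224 = 1.7177115 × 10^7.
Small: 16232²·(1 − 3787/16232)·2820/3787 = 1.5042525 × 10^8.
Sum = 1.8873753 × 10^9.
SE = √(1.8873753 × 10^9) = 43443.9.

43443.9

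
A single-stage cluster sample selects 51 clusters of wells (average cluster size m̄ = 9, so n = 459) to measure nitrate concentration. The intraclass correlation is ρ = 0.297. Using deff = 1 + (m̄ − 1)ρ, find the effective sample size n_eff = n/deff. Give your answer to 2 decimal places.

deff = 1 + (9 − 1)·0.297 = 1 + 2.376 = 3.376.
n_eff = 459 / 3.376 = 135.96.

135.96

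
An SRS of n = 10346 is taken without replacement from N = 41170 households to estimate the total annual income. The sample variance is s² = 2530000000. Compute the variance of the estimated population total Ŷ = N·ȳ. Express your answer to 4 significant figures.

3.103 × 10^14

Var(Ŷ) = N²·Var(ȳ) = N²·(1 − n/N)·s²/n.
f = 10346/41170 = 0.25129949; Var(ȳ) = 0.74870051·2530000000/10346 = 183086.44.
Var(Ŷ) = 41170² · 183086.44 = 3.1032582 × 10^14.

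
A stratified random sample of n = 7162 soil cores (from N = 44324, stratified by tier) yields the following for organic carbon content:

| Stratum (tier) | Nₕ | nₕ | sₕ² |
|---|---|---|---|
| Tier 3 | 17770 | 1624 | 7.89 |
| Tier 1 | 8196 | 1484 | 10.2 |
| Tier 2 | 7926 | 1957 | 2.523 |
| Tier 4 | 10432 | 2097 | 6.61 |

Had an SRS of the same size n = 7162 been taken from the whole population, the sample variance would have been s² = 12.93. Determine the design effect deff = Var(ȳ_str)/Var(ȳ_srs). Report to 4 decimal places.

Var(ȳ_str) = Σ Wₕ²(1−fₕ)sₕ²/nₕ with Wₕ = Nₕ/44324:
  Tier 3: (17770/44324)²·(1−1624/17770)·7.89/1624 = 7.0952134 × 10^-4
  Tier 1: (8196/44324)²·(1−1484/8196)·10.2/1484 = 1.924608 × 10^-4
  Tier 2: (7926/44324)²·(1−1957/7926)·2.523/1957 = 3.1045895 × 10^-5
  Tier 4: (10432/44324)²·(1−2097/10432)·6.61/2097 = 1.3950775 × 10^-4
  → Var(ȳ_str) = 0.0010725358.
Var(ȳ_srs) = (1 − 7162/44324)·12.93/7162 = 0.0015136461.
deff = 0.0010725358 / 0.0015136461 = 0.7086.

0.7086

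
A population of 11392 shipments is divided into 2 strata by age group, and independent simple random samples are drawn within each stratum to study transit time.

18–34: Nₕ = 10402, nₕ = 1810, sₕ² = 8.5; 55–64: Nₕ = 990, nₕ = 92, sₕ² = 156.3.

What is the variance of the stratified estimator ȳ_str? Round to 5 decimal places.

0.01487

Var(ȳ_str) = Σₕ Wₕ²(1 − fₕ)sₕ²/nₕ with Wₕ = Nₕ/N, N = 11392.
18–34: Wₕ = 0.91309691; term = 0.91309691²·(1 − 0.17400500)·8.5/1810 = 0.0032340856.
55–64: Wₕ = 0.08690309; term = 0.08690309²·(1 − 0.09292929)·156.3/92 = 0.011638117.
Sum = 0.014872203.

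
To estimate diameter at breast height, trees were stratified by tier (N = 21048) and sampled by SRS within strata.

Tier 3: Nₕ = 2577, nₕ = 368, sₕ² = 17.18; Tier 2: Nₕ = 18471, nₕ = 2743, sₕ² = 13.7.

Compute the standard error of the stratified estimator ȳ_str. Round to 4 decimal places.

Var(ȳ_str) = Σₕ Wₕ²(1 − fₕ)sₕ²/nₕ with Wₕ = Nₕ/N, N = 21048.
Tier 3: Wₕ = 0.12243444; term = 0.12243444²·(1 − 0.14280171)·17.18/368 = 5.998792 × 10^-4.
Tier 2: Wₕ = 0.87756556; term = 0.87756556²·(1 − 0.14850306)·13.7/2743 = 0.0032751938.
Sum = 0.003875073.
SE = √(0.003875073) = 0.0623.

0.0623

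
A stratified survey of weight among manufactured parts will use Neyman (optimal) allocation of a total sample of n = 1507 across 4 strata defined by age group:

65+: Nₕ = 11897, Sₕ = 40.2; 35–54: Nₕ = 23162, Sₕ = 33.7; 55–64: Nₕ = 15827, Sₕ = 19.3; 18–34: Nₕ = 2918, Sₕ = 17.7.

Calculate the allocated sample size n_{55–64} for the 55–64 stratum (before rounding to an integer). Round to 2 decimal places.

Neyman allocation: nₕ = n·NₕSₕ / Σⱼ NⱼSⱼ.
Σ NⱼSⱼ = 11897·40.2 + 23162·33.7 + 15827·19.3 + 2918·17.7 = 1.6159285 × 10^6.
n_{55–64} = 1507·15827·19.3 / (1.6159285 × 10^6) = 284.87.

284.87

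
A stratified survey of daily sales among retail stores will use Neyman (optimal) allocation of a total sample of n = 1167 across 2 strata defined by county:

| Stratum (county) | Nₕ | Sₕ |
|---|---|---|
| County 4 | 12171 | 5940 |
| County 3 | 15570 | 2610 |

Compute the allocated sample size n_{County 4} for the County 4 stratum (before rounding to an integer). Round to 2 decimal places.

747.07

Neyman allocation: nₕ = n·NₕSₕ / Σⱼ NⱼSⱼ.
Σ NⱼSⱼ = 12171·5940 + 15570·2610 = 1.1293344 × 10^8.
n_{County 4} = 1167·12171·5940 / (1.1293344 × 10^8) = 747.07.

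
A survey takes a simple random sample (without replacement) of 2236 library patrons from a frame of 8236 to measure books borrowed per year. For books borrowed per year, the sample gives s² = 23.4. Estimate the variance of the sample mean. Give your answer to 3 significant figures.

0.00762

Under SRS without replacement, Var(ȳ) = (1 − f)·s²/n with f = n/N = 2236/8236 = 0.27149102.
Var(ȳ) = (1 − 0.27149102)·23.4/2236 = 0.72850898·0.010465116 = 0.0076239312.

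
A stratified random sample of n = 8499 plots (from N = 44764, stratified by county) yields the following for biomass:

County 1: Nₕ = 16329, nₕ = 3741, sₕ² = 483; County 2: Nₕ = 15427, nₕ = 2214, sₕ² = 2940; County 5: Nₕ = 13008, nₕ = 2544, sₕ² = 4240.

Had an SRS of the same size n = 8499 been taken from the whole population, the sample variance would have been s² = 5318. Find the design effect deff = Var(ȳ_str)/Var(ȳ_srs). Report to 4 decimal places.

Var(ȳ_str) = Σ Wₕ²(1−fₕ)sₕ²/nₕ with Wₕ = Nₕ/44764:
  County 1: (16329/44764)²·(1−3741/16329)·483/3741 = 0.013243963
  County 2: (15427/44764)²·(1−2214/15427)·2940/2214 = 0.13508118
  County 5: (13008/44764)²·(1−2544/13008)·4240/2544 = 0.11321377
  → Var(ȳ_str) = 0.26153891.
Var(ȳ_srs) = (1 − 8499/44764)·5318/8499 = 0.50691985.
deff = 0.26153891 / 0.50691985 = 0.5159.

0.5159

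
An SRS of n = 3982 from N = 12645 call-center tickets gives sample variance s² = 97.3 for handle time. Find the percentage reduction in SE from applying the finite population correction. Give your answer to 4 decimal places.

17.2297

f = n/N = 3982/12645 = 0.31490708.
SE_no-fpc = √(s²/n) = 0.15631685; SE_fpc = √((1−f)s²/n) = 0.12938399.
Ratio = √(1−f) = 0.82770340. Reduction = 100·(1 − 0.82770340) = 17.2297%.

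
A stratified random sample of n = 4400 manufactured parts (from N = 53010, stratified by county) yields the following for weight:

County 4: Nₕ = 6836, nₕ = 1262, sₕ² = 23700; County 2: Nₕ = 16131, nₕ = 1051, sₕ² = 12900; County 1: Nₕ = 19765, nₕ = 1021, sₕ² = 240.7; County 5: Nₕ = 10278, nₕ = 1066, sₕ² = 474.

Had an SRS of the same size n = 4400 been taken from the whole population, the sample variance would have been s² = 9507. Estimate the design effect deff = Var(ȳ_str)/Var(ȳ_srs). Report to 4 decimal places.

Var(ȳ_str) = Σ Wₕ²(1−fₕ)sₕ²/nₕ with Wₕ = Nₕ/53010:
  County 4: (6836/53010)²·(1−1262/6836)·23700/1262 = 0.25464925
  County 2: (16131/53010)²·(1−1051/16131)·12900/1051 = 1.0625124
  County 1: (19765/53010)²·(1−1021/19765)·240.7/1021 = 0.031080918
  County 5: (10278/53010)²·(1−1066/10278)·474/1066 = 0.014981941
  → Var(ȳ_str) = 1.3632245.
Var(ȳ_srs) = (1 − 4400/53010)·9507/4400 = 1.9813383.
deff = 1.3632245 / 1.9813383 = 0.6880.

0.6880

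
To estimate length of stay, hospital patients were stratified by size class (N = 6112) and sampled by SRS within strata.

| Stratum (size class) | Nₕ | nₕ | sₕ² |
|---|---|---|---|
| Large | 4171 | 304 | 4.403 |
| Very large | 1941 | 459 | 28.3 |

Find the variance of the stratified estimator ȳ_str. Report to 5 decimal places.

0.01100

Var(ȳ_str) = Σₕ Wₕ²(1 − fₕ)sₕ²/nₕ with Wₕ = Nₕ/N, N = 6112.
Large: Wₕ = 0.68242801; term = 0.68242801²·(1 − 0.07288420)·4.403/304 = 0.0062534945.
Very large: Wₕ = 0.31757199; term = 0.31757199²·(1 − 0.23647604)·28.3/459 = 0.004747673.
Sum = 0.011001168.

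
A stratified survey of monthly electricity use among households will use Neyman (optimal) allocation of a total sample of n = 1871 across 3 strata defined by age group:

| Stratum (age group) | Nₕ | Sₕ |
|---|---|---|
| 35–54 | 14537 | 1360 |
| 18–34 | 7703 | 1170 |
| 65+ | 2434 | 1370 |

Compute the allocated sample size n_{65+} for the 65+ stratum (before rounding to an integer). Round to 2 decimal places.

Neyman allocation: nₕ = n·NₕSₕ / Σⱼ NⱼSⱼ.
Σ NⱼSⱼ = 14537·1360 + 7703·1170 + 2434·1370 = 3.211741 × 10^7.
n_{65+} = 1871·2434·1370 / (3.211741 × 10^7) = 194.26.

194.26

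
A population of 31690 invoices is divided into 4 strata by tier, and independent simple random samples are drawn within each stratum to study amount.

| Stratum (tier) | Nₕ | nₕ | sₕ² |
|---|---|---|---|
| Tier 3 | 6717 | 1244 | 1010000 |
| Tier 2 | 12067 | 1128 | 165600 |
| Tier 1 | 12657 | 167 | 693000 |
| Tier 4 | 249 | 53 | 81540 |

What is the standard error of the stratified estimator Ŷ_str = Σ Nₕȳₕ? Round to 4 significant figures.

Var(Ŷ_str) = Σₕ Nₕ²(1 − fₕ)sₕ²/nₕ.
Tier 3: 6717²·(1 − 1244/6717)·1010000/1244 = 2.9847076 × 10^10.
Tier 2: 12067²·(1 − 1128/12067)·165600/1128 = 1.9378857 × 10^10.
Tier 1: 12657²·(1 − 167/12657)·693000/167 = 6.5600928 × 10^11.
Tier 4: 249²·(1 − 53/249)·81540/53 = 7.5084494 × 10^7.
Sum = 7.053103 × 10^11.
SE = √(7.053103 × 10^11) = 839800.

839800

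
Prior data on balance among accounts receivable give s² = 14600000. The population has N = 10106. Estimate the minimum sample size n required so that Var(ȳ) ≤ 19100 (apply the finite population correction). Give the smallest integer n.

711

Without fpc, n₀ = s²/D = 14600000/19100 = 764.3979.
With fpc, (1 − n/N)·s²/n ≤ D requires n ≥ n₀/(1 + n₀/N) = 764.3979/(1 + 764.3979/10106) = 710.6460.
Rounding up, n = 711.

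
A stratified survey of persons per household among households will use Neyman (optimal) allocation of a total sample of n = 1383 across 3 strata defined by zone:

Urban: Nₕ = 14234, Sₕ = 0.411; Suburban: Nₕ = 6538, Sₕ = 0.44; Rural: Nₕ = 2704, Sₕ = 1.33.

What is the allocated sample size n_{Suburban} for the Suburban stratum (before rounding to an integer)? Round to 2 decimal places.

322.85

Neyman allocation: nₕ = n·NₕSₕ / Σⱼ NⱼSⱼ.
Σ NⱼSⱼ = 14234·0.411 + 6538·0.44 + 2704·1.33 = 12323.214.
n_{Suburban} = 1383·6538·0.44 / 12323.214 = 322.85.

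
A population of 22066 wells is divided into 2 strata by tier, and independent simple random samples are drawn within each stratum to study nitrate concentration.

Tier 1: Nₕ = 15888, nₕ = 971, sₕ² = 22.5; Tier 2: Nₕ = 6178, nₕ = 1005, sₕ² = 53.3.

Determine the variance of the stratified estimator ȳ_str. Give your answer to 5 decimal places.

Var(ȳ_str) = Σₕ Wₕ²(1 − fₕ)sₕ²/nₕ with Wₕ = Nₕ/N, N = 22066.
Tier 1: Wₕ = 0.72002175; term = 0.72002175²·(1 − 0.06111531)·22.5/971 = 0.011278901.
Tier 2: Wₕ = 0.27997825; term = 0.27997825²·(1 − 0.16267400)·53.3/1005 = 0.0034810022.
Sum = 0.014759903.

0.01476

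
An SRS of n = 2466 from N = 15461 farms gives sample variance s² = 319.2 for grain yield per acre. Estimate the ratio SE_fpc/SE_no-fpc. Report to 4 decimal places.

0.9168

f = n/N = 2466/15461 = 0.15949809.
SE_no-fpc = √(s²/n) = 0.35977825; SE_fpc = √((1−f)s²/n) = 0.32984071.
Ratio = √(1−f) = 0.91678891.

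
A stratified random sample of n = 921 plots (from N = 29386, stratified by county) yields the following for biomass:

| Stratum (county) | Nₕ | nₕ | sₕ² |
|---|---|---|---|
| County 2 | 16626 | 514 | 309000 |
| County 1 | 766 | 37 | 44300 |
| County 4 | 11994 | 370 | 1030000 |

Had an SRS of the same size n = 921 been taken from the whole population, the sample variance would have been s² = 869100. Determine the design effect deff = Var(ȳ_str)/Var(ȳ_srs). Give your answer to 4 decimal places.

Var(ȳ_str) = Σ Wₕ²(1−fₕ)sₕ²/nₕ with Wₕ = Nₕ/29386:
  County 2: (16626/29386)²·(1−514/16626)·309000/514 = 186.48832
  County 1: (766/29386)²·(1−37/766)·44300/37 = 0.77424311
  County 4: (11994/29386)²·(1−370/11994)·1030000/370 = 449.44256
  → Var(ȳ_str) = 636.70512.
Var(ȳ_srs) = (1 − 921/29386)·869100/921 = 914.0729.
deff = 636.70512 / 914.0729 = 0.6966.

0.6966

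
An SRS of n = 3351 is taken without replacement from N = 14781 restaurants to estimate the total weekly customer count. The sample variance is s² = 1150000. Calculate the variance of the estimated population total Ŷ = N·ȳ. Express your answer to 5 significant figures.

Var(Ŷ) = N²·Var(ȳ) = N²·(1 − n/N)·s²/n.
f = 3351/14781 = 0.22670997; Var(ȳ) = 0.77329003·1150000/3351 = 265.37856.
Var(Ŷ) = 14781² · 265.37856 = 5.7979367 × 10^10.

5.7979 × 10^10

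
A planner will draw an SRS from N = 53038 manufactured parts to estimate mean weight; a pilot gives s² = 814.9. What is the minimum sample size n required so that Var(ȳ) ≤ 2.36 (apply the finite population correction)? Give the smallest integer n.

344

Without fpc, n₀ = s²/D = 814.9/2.36 = 345.2966.
With fpc, (1 − n/N)·s²/n ≤ D requires n ≥ n₀/(1 + n₀/N) = 345.2966/(1 + 345.2966/53038) = 343.0631.
Rounding up, n = 344.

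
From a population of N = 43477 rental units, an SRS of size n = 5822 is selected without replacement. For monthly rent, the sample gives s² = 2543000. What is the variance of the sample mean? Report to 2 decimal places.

378.30

Under SRS without replacement, Var(ȳ) = (1 − f)·s²/n with f = n/N = 5822/43477 = 0.13390988.
Var(ȳ) = (1 − 0.13390988)·2543000/5822 = 0.86609012·436.79148 = 378.30078.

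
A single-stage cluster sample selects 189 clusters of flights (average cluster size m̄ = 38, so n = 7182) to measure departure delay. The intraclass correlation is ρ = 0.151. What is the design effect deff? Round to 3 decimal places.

deff = 1 + (38 − 1)·0.151 = 1 + 5.587 = 6.587.

6.587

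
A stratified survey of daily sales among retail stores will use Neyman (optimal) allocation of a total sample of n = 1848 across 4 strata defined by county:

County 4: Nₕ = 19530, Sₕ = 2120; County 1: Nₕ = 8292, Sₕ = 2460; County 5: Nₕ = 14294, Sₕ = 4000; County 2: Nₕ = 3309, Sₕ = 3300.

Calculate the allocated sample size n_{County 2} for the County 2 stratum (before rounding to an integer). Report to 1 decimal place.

Neyman allocation: nₕ = n·NₕSₕ / Σⱼ NⱼSⱼ.
Σ NⱼSⱼ = 19530·2120 + 8292·2460 + 14294·4000 + 3309·3300 = 1.2989762 × 10^8.
n_{County 2} = 1848·3309·3300 / (1.2989762 × 10^8) = 155.4.

155.4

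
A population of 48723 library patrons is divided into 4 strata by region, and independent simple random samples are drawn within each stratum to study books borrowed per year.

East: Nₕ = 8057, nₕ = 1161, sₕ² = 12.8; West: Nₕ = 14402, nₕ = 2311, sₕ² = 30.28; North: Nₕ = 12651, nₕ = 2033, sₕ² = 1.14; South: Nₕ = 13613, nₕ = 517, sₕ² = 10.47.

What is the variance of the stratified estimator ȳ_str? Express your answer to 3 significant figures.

Var(ȳ_str) = Σₕ Wₕ²(1 − fₕ)sₕ²/nₕ with Wₕ = Nₕ/N, N = 48723.
East: Wₕ = 0.16536338; term = 0.16536338²·(1 − 0.14409830)·12.8/1161 = 2.5803601 × 10^-4.
West: Wₕ = 0.29558935; term = 0.29558935²·(1 − 0.16046382)·30.28/2311 = 9.6110959 × 10^-4.
North: Wₕ = 0.25965150; term = 0.25965150²·(1 − 0.16069876)·1.14/2033 = 3.1729776 × 10^-5.
South: Wₕ = 0.27939577; term = 0.27939577²·(1 − 0.03797840)·10.47/517 = 0.0015208298.
Sum = 0.0027717052.

0.00277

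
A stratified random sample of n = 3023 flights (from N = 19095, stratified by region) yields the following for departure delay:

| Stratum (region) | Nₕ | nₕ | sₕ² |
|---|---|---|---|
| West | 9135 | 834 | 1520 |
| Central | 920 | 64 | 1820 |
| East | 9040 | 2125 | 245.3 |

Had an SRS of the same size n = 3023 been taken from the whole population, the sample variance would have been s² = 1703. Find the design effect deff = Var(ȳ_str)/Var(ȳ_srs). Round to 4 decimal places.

0.9706

Var(ȳ_str) = Σ Wₕ²(1−fₕ)sₕ²/nₕ with Wₕ = Nₕ/19095:
  West: (9135/19095)²·(1−834/9135)·1520/834 = 0.37903313
  Central: (920/19095)²·(1−64/920)·1820/64 = 0.061420547
  East: (9040/19095)²·(1−2125/9040)·245.3/2125 = 0.019790643
  → Var(ȳ_str) = 0.46024432.
Var(ȳ_srs) = (1 − 3023/19095)·1703/3023 = 0.47416202.
deff = 0.46024432 / 0.47416202 = 0.9706.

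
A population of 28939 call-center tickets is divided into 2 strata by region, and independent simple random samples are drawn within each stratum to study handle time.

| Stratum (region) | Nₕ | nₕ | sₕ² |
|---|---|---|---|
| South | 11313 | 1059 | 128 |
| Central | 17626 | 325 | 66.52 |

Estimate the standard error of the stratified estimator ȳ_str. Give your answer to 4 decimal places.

0.3021

Var(ȳ_str) = Σₕ Wₕ²(1 − fₕ)sₕ²/nₕ with Wₕ = Nₕ/N, N = 28939.
South: Wₕ = 0.39092574; term = 0.39092574²·(1 − 0.09360912)·128/1059 = 0.016742414.
Central: Wₕ = 0.60907426; term = 0.60907426²·(1 − 0.01843867)·66.52/325 = 0.07452926.
Sum = 0.091271674.
SE = √(0.091271674) = 0.3021.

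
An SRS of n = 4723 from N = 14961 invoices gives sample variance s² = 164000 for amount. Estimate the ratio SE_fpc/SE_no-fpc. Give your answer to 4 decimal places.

0.8272

f = n/N = 4723/14961 = 0.31568745.
SE_no-fpc = √(s²/n) = 5.8926813; SE_fpc = √((1−f)s²/n) = 4.8746137.
Ratio = √(1−f) = 0.82723186.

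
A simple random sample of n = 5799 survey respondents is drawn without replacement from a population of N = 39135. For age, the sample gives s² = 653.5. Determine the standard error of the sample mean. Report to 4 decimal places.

0.3098

Under SRS without replacement, Var(ȳ) = (1 − f)·s²/n with f = n/N = 5799/39135 = 0.14817938.
Var(ȳ) = (1 − 0.14817938)·653.5/5799 = 0.85182062·0.11269184 = 0.095993236.
SE(ȳ) = √(0.095993236) = 0.3098.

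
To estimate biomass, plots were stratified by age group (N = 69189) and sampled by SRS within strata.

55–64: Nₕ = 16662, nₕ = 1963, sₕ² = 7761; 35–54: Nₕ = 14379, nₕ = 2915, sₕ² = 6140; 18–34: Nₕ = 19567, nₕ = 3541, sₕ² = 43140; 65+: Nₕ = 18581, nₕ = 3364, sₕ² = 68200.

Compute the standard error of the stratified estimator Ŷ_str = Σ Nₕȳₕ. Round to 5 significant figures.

Var(Ŷ_str) = Σₕ Nₕ²(1 − fₕ)sₕ²/nₕ.
55–64: 16662²·(1 − 1963/16662)·7761/1963 = 9.6830529 × 10^8.
35–54: 14379²·(1 − 2915/14379)·6140/2915 = 3.4721196 × 10^8.
18–34: 19567²·(1 − 3541/19567)·43140/3541 = 3.8203539 × 10^9.
65+: 18581²·(1 − 3364/18581)·68200/3364 = 5.7322683 × 10^9.
Sum = 1.0868139 × 10^10.
SE = √(1.0868139 × 10^10) = 104250.

104250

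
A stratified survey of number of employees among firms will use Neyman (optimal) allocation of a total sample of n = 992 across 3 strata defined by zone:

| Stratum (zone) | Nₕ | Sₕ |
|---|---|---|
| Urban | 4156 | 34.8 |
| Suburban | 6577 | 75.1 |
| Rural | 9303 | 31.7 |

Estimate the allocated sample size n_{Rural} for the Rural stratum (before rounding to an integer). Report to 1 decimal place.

313.4

Neyman allocation: nₕ = n·NₕSₕ / Σⱼ NⱼSⱼ.
Σ NⱼSⱼ = 4156·34.8 + 6577·75.1 + 9303·31.7 = 933466.6.
n_{Rural} = 992·9303·31.7 / 933466.6 = 313.4.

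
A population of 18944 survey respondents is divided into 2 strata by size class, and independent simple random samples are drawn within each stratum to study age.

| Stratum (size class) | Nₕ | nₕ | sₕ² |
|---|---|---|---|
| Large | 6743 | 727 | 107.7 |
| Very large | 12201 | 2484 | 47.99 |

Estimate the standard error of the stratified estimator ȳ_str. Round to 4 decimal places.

0.1521

Var(ȳ_str) = Σₕ Wₕ²(1 − fₕ)sₕ²/nₕ with Wₕ = Nₕ/N, N = 18944.
Large: Wₕ = 0.35594383; term = 0.35594383²·(1 − 0.10781551)·107.7/727 = 0.01674553.
Very large: Wₕ = 0.64405617; term = 0.64405617²·(1 − 0.20358987)·47.99/2484 = 0.0063823912.
Sum = 0.023127921.
SE = √(0.023127921) = 0.1521.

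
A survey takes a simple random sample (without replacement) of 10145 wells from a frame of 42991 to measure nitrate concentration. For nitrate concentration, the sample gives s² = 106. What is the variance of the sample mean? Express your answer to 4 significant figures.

Under SRS without replacement, Var(ȳ) = (1 − f)·s²/n with f = n/N = 10145/42991 = 0.23597962.
Var(ȳ) = (1 − 0.23597962)·106/10145 = 0.76402038·0.010448497 = 0.0079828645.

0.007983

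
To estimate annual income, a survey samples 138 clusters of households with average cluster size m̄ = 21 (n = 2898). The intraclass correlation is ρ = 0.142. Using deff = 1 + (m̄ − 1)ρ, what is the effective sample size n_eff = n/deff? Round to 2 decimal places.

754.69

deff = 1 + (21 − 1)·0.142 = 1 + 2.84 = 3.84.
n_eff = 2898 / 3.84 = 754.69.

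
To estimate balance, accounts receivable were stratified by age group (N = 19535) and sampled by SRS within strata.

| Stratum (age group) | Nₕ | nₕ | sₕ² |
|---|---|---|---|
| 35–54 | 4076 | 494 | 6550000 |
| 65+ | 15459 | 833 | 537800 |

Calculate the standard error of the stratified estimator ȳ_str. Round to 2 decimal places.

29.83

Var(ȳ_str) = Σₕ Wₕ²(1 − fₕ)sₕ²/nₕ with Wₕ = Nₕ/N, N = 19535.
35–54: Wₕ = 0.20865114; term = 0.20865114²·(1 − 0.12119725)·6550000/494 = 507.27946.
65+: Wₕ = 0.79134886; term = 0.79134886²·(1 − 0.05388447)·537800/833 = 382.52157.
Sum = 889.80103.
SE = √(889.80103) = 29.83.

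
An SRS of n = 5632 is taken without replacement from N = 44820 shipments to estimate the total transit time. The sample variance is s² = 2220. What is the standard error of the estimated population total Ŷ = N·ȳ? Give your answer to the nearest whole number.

Var(Ŷ) = N²·Var(ȳ) = N²·(1 − n/N)·s²/n.
f = 5632/44820 = 0.12565819; Var(ȳ) = 0.87434181·2220/5632 = 0.34464468.
Var(Ŷ) = 44820² · 0.34464468 = 6.923334 × 10^8.
SE(Ŷ) = √(6.923334 × 10^8) = 26312.

26312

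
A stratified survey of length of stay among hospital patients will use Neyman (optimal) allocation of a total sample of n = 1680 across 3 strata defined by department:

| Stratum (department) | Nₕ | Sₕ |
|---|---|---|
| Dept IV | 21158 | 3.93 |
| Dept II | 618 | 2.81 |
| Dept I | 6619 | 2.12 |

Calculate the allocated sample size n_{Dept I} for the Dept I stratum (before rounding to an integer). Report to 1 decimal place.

238.3

Neyman allocation: nₕ = n·NₕSₕ / Σⱼ NⱼSⱼ.
Σ NⱼSⱼ = 21158·3.93 + 618·2.81 + 6619·2.12 = 98919.8.
n_{Dept I} = 1680·6619·2.12 / 98919.8 = 238.3.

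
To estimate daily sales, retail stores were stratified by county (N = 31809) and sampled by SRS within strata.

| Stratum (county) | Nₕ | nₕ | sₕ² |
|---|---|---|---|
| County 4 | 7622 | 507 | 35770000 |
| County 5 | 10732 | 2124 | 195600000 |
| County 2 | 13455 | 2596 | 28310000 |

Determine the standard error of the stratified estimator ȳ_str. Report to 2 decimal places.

117.32

Var(ȳ_str) = Σₕ Wₕ²(1 − fₕ)sₕ²/nₕ with Wₕ = Nₕ/N, N = 31809.
County 4: Wₕ = 0.23961772; term = 0.23961772²·(1 − 0.06651797)·35770000/507 = 3781.419.
County 5: Wₕ = 0.33738879; term = 0.33738879²·(1 − 0.19791278)·195600000/2124 = 8408.0876.
County 2: Wₕ = 0.42299349; term = 0.42299349²·(1 − 0.19293943)·28310000/2596 = 1574.7394.
Sum = 13764.246.
SE = √(13764.246) = 117.32.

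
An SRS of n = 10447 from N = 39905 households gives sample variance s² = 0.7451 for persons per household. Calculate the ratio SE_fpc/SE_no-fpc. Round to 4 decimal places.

0.8592

f = n/N = 10447/39905 = 0.26179677.
SE_no-fpc = √(s²/n) = 0.00844523; SE_fpc = √((1−f)s²/n) = 0.0072560364.
Ratio = √(1−f) = 0.85918754.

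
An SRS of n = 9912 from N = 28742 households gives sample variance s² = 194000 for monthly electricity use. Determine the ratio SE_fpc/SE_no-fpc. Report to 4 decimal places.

f = n/N = 9912/28742 = 0.34486118.
SE_no-fpc = √(s²/n) = 4.424052; SE_fpc = √((1−f)s²/n) = 3.5808562.
Ratio = √(1−f) = 0.80940646.

0.8094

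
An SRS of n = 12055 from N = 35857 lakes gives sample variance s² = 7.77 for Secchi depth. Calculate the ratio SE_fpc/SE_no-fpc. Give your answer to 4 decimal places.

0.8147

f = n/N = 12055/35857 = 0.33619656.
SE_no-fpc = √(s²/n) = 0.025387907; SE_fpc = √((1−f)s²/n) = 0.020684577.
Ratio = √(1−f) = 0.81474133.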